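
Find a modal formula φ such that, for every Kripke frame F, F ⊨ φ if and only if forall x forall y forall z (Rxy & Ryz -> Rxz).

□r → □□r

This is transitivity; the standard corresponding axiom is 4: □r → □□r.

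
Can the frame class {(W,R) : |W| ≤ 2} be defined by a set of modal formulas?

Not modally definable

Modal frame validity is preserved under disjoint unions.
Any modal formula valid on each of 3 disjoint one-world frames is valid on their disjoint union (validity is preserved under disjoint unions). Each one-world frame has |W|=1≤2, but the union has |W|=3.
So the class is not modally definable.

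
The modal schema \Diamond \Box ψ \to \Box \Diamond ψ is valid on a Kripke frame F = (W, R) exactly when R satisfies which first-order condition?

convergence

Suppose ◇□ψ→□◇ψ is valid. Take Rxy, Rxz and set V(ψ)={w : Ryw}. Then □ψ at y so ◇□ψ at x, so □◇ψ at x, so ◇ψ at z, giving w with Rzw and Ryw.
Conversely, any frame satisfying \forall x \forall y \forall z (Rxy \wedge Rxz \to \exists w (Ryw \wedge Rzw)) validates the schema.
So the correspondent is convergence.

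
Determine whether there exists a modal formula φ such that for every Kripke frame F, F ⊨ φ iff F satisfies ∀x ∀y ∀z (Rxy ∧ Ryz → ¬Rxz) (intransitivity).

Not definable by any modal formula

Any modally definable frame class is closed under surjective bounded morphisms.
The 7-cycle (worlds w0,w1,w2,w3,w4,w5,w6 with w0→w1→w2→w3→w4→w5→w6→w0) is intransitive. Mapping every world to a single reflexive point • is a surjective bounded morphism; the reflexive point is not intransitive (R••∧R•• but R••).
So no modal formula (or set of formulas) defines exactly the intransitive frames.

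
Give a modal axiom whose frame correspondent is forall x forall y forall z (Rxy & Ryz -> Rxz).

□r → □□r

The condition is transitivity. The 4 schema □r → □□r defines it.
Suppose □r→□□r is valid. Take Rxy, Ryz and set V(r)={w : Rxw}. Then □r at x, so □□r at x, so □r at y, so r at z, i.e. Rxz.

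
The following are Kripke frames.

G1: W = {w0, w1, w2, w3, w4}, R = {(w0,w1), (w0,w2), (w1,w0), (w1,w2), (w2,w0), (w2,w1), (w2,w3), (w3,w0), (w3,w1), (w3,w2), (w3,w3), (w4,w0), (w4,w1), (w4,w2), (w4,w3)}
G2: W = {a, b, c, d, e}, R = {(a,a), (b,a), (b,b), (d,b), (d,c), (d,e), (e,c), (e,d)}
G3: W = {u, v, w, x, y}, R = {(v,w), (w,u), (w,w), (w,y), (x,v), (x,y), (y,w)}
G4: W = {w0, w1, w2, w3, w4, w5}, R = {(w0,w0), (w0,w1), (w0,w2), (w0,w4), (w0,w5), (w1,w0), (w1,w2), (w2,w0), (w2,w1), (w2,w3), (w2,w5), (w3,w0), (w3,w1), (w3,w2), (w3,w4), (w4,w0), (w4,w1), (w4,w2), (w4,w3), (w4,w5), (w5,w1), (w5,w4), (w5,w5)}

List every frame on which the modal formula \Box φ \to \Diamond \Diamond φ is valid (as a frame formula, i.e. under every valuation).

The schema corresponds to a generalized confluence (Geach) condition: \forall x \exists w (xRw \wedge x R^2 w).
G1: satisfies the condition.
G2: fails — at c but no w with cRw and cR²w.
G3: fails — at u but no t with uRt and uR²t.
G4: satisfies the condition.

G1, G4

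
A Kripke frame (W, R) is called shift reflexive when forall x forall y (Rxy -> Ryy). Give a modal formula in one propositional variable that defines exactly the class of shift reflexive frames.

This is shift-reflexivity; the standard corresponding axiom is T□: □(□q → q).
Suppose □(□q→q) is valid. Take Rxy and set V(q)={w : Ryw}. Then at y, □q holds; since □(□q→q) at x, □q→q at y, so q at y, i.e. Ryy.

□(□q → q)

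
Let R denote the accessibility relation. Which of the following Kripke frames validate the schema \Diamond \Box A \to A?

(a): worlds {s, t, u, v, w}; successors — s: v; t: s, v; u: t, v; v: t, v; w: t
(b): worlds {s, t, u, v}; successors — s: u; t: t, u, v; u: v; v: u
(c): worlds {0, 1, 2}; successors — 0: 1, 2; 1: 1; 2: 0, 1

none

Frame correspondent (Sahlqvist): \forall x \forall y (Rxy \to Ryx) — i.e. symmetry.
(a): fails — Ruv but not Rvu.
(b): fails — Rtv but not Rvt.
(c): fails — R01 but not R10.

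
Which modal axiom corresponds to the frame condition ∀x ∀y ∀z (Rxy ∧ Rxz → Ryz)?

This is the Euclidean property; the standard corresponding axiom is 5: ◇ψ → □◇ψ.
Suppose ◇ψ→□◇ψ is valid. Take Rxy, Rxz and set V(ψ)={y}. Then ◇ψ at x, so □◇ψ at x, so ◇ψ at z, so some w with Rzw has ψ; w=y, i.e. Rzy. By symmetry of the argument, Ryz.

◇ψ → □◇ψ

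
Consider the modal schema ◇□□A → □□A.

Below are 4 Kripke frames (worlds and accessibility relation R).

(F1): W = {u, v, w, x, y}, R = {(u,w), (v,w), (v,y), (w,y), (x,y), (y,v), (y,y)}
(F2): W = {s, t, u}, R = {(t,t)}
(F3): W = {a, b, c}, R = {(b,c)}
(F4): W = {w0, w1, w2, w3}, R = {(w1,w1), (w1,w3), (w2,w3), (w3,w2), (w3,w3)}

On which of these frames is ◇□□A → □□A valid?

The schema corresponds to a generalized confluence (Geach) condition: ∀x ∀y ∀z ((xRy ∧ xR²z) → ∃w (yR²w ∧ z = w)).
(F1): fails — yRv, yR²w but no t with vR²t and w=t.
(F2): satisfies the condition.
(F3): satisfies the condition.
(F4): fails — w1Rw3, w1R²w1 but no w with w3R²w and w1=w.

(F2), (F3)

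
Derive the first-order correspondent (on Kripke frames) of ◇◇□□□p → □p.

This is a Sahlqvist (Geach-type) schema ◇^2□^3p → □^1◇^0p.
First-order correspondent: ∀x ∀y ∀z ((xR²y ∧ xRz) → ∃w (yR³w ∧ z = w)).

∀x ∀y ∀z ((xR²y ∧ xRz) → ∃w (yR³w ∧ z = w))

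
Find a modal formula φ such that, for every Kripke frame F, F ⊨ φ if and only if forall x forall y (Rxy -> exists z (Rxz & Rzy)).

The condition is density. The C4 schema □□p → □p defines it.

□□p → □p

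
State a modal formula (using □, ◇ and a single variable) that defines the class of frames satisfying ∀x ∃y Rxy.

□p → ◇p

This is seriality; the standard corresponding axiom is D: □p → ◇p.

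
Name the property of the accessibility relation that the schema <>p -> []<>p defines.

the Euclidean property

Suppose ◇p→□◇p is valid. Take Rxy, Rxz and set V(p)={y}. Then ◇p at x, so □◇p at x, so ◇p at z, so some w with Rzw has p; w=y, i.e. Rzy. By symmetry of the argument, Ryz.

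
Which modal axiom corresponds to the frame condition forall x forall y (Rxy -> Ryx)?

ψ → □◇ψ

The condition is symmetry. The B schema ψ → □◇ψ defines it.
Suppose ψ→□◇ψ is valid. Take Rxy and set V(ψ)={x}. Then ψ at x, so □◇ψ at x, so ◇ψ at y, so some z with Ryz has ψ; z=x, i.e. Ryx.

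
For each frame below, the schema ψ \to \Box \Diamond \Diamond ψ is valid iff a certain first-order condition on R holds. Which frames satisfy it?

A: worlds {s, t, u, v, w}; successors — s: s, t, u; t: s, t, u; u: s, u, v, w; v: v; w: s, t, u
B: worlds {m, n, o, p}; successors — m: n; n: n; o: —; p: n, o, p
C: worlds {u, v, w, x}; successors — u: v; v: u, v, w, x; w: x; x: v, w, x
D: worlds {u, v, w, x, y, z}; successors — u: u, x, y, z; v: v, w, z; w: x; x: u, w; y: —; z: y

This is the axiom for a generalized confluence (Geach) condition; its first-order frame correspondent is \forall x \forall z (xRz \to \exists w (x = w \wedge z R^2 w)).
A: fails — uRv but no w* with u=w* and vR²w*.
B: fails — mRn but no w with m=w and nR²w.
C: condition met.
D: fails — uRy but no t with u=t and yR²t.

C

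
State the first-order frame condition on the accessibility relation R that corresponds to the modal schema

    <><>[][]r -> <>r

This is a Sahlqvist (Geach-type) schema ◇^2□^2r → □^0◇^1r.
Minimal-valuation argument: fix x; take any y with xR^2y and any z with xR^0z. Set V(r) to the set of worlds R-reachable from y in exactly 2 steps. Then □^2r holds at y, so the antecedent holds at x; validity forces ◇^1r at z, giving a w with zR^1w and yR^2w.
First-order correspondent: forall x forall y (x R^2 y -> exists w (y R^2 w & xRw)).

forall x forall y (x R^2 y -> exists w (y R^2 w & xRw))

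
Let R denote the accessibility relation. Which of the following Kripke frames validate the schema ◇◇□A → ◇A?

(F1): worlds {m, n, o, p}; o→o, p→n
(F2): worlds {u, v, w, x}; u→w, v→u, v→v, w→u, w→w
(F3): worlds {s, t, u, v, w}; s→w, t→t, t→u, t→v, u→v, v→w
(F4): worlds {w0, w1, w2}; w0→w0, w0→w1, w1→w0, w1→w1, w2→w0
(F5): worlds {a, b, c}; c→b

Frame correspondent (Sahlqvist): ∀x ∀y (xR²y → ∃w (yRw ∧ xRw)) — i.e. a generalized confluence (Geach) condition.
(F1): ✓.
(F2): fails — vR²u but no t with uRt and vRt.
(F3): fails — tR²v but no w* with vRw* and tRw*.
(F4): ✓.
(F5): ✓.
Valid on: (F1), (F4), (F5).

(F1), (F4), (F5)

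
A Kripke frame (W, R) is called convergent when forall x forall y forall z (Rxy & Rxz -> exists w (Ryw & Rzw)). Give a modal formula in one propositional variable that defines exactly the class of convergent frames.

The condition is convergence. The .2 schema ◇□r → □◇r defines it.
Suppose ◇□r→□◇r is valid. Take Rxy, Rxz and set V(r)={w : Ryw}. Then □r at y so ◇□r at x, so □◇r at x, so ◇r at z, giving w with Rzw and Ryw.

◇□r → □◇r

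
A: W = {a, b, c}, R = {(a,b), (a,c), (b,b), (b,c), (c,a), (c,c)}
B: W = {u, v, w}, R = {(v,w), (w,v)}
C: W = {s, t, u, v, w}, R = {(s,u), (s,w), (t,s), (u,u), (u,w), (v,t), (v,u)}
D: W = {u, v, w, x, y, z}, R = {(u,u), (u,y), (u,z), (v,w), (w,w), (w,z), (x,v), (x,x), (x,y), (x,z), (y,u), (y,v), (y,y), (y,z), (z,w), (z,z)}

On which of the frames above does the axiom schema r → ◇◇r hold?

A

This is the axiom for a generalized confluence (Geach) condition; its first-order frame correspondent is ∀x ∃w (x = w ∧ xR²w).
A: satisfies the condition.
B: fails — at u but no t with u=t and uR²t.
C: fails — at s but no w* with s=w* and sR²w*.
D: fails — at v but no t with v=t and vR²t.
Valid on: A.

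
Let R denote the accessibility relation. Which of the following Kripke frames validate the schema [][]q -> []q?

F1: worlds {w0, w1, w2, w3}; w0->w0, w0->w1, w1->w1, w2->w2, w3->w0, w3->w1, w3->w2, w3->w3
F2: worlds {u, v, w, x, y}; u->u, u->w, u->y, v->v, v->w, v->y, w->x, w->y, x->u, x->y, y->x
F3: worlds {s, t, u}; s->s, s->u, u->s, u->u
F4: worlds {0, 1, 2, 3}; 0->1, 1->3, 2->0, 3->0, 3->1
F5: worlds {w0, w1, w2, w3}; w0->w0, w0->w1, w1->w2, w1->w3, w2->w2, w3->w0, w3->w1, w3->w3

F1, F3, F5

Frame correspondent (Sahlqvist): forall x forall y (Rxy -> exists z (Rxz & Rzy)) — i.e. density.
F1: satisfies the condition.
F2: fails — Ryx but no z with Ryz and Rzx.
F3: satisfies the condition.
F4: fails — R01 but no z with R0z and Rz1.
F5: satisfies the condition.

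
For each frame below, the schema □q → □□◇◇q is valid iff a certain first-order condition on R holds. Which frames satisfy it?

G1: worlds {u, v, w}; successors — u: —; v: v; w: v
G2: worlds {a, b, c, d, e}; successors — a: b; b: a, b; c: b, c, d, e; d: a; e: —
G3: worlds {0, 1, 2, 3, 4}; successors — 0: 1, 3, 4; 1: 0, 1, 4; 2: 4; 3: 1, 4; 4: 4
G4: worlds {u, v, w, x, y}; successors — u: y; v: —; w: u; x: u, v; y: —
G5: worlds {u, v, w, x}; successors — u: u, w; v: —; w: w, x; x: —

The schema corresponds to a generalized confluence (Geach) condition: ∀x ∀z (xR²z → ∃w (xRw ∧ zR²w)).
G1: condition met.
G2: fails — cR²e but no w with cRw and eR²w.
G3: condition met.
G4: fails — wR²y but no t with wRt and yR²t.
G5: fails — uR²x but no t with uRt and xR²t.

G1, G3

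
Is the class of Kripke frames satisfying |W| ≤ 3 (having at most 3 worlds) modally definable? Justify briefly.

Modal frame validity is preserved under disjoint unions.
Any modal formula valid on each of 4 disjoint one-world frames is valid on their disjoint union (validity is preserved under disjoint unions). Each one-world frame has |W|=1≤3, but the union has |W|=4.
So no modal formula (or set of formulas) defines exactly the |W|≤3 frames.

No — not modally definable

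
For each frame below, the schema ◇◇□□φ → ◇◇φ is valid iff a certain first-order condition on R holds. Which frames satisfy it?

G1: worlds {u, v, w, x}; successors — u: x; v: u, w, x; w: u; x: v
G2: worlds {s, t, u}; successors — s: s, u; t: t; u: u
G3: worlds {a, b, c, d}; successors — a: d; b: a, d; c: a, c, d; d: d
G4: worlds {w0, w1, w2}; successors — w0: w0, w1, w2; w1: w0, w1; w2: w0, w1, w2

G2, G3, G4

Frame correspondent (Sahlqvist): ∀x ∀y (xR²y → ∃w (yR²w ∧ xR²w)) — i.e. a generalized confluence (Geach) condition.
G1: fails — xR²u but no t with uR²t and xR²t.
G2: ✓.
G3: ✓.
G4: ✓.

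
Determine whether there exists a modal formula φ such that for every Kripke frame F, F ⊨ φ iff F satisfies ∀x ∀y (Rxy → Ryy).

Definable; □(□p → p) defines it

Yes: it is shift-reflexivity, defined by the T□ schema □(□p → p).
Suppose □(□p→p) is valid. Take Rxy and set V(p)={w : Ryw}. Then at y, □p holds; since □(□p→p) at x, □p→p at y, so p at y, i.e. Ryy.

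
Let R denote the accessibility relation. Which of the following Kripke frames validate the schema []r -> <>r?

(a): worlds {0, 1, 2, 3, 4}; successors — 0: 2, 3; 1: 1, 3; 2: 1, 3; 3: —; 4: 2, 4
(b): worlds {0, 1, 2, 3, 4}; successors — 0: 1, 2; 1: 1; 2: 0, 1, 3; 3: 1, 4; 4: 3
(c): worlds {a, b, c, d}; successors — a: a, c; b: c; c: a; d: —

(b)

This is the axiom for seriality; its first-order frame correspondent is forall x exists y Rxy.
(a): fails — world 3 has no successor.
(b): condition met.
(c): fails — world d has no successor.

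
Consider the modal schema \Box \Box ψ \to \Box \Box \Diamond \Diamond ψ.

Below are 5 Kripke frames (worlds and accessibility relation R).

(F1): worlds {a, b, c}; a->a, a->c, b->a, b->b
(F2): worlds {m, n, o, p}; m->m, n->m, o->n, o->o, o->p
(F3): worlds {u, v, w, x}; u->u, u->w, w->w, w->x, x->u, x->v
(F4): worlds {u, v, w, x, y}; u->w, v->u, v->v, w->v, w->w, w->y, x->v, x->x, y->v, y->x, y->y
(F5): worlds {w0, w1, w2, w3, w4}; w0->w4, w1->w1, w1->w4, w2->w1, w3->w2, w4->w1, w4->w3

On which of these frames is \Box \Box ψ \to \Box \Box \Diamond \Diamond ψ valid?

(F4), (F5)

This is the axiom for a generalized confluence (Geach) condition; its first-order frame correspondent is \forall x \forall z (x R^2 z \to \exists w (x R^2 w \wedge z R^2 w)).
(F1): fails — aR²c but no w with aR²w and cR²w.
(F2): fails — oR²p but no w with oR²w and pR²w.
(F3): fails — wR²v but no t with wR²t and vR²t.
(F4): condition met.
(F5): condition met.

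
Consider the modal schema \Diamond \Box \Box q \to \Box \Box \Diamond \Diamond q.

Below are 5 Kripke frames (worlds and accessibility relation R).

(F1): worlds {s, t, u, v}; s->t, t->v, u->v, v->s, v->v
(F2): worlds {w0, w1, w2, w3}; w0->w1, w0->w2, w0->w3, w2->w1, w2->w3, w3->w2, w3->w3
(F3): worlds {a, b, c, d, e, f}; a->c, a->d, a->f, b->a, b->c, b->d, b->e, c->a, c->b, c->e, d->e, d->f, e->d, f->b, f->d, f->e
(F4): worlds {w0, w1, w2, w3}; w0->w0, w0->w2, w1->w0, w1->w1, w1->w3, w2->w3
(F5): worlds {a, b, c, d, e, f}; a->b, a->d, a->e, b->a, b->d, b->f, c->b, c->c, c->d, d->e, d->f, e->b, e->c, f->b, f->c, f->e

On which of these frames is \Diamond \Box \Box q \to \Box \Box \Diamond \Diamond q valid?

(F1), (F3), (F5)

Frame correspondent (Sahlqvist): \forall x \forall y \forall z ((xRy \wedge x R^2 z) \to \exists w (y R^2 w \wedge z R^2 w)) — i.e. a generalized confluence (Geach) condition.
(F1): ✓.
(F2): fails — w0Rw1, w0R²w1 but no w with w1R²w and w1R²w.
(F3): ✓.
(F4): fails — w0Rw0, w0R²w2 but no w with w0R²w and w2R²w.
(F5): ✓.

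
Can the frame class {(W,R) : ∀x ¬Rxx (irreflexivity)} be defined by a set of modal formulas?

Not definable by any modal formula

Any modally definable frame class is closed under surjective bounded morphisms.
The 4-cycle (worlds a,b,c,d with a→b→c→d→a) is irreflexive, and the map sending every world to a single reflexive point • is a surjective bounded morphism (forth: every edge maps to (•,•); back: every world has a successor). So any modal formula valid on the 4-cycle is also valid on the reflexive point, which is not irreflexive.
So no modal formula (or set of formulas) defines exactly the irreflexive frames.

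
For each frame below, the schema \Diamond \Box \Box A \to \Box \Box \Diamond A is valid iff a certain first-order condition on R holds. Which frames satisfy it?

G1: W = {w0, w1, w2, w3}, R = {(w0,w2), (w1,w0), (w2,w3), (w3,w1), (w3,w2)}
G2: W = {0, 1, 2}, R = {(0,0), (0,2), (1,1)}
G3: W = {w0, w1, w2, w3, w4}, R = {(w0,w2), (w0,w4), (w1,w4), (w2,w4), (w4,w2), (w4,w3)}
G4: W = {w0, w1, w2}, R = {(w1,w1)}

G1, G4

This is the axiom for a generalized confluence (Geach) condition; its first-order frame correspondent is \forall x \forall y \forall z ((xRy \wedge x R^2 z) \to \exists w (y R^2 w \wedge zRw)).
G1: ✓.
G2: fails — 0R0, 0R²2 but no w with 0R²w and 2Rw.
G3: fails — w0Rw2, w0R²w2 but no w with w2R²w and w2Rw.
G4: ✓.
Valid on: G1, G4.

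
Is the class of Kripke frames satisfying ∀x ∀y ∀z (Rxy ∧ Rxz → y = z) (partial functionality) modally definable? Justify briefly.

Yes: it is partial functionality, defined by the CD schema ◇r → □r.
Suppose ◇r→□r is valid. Take Rxy, Rxz and set V(r)={y}. Then ◇r at x, so □r at x, so r at z, i.e. z=y.

Yes — defined by ◇r → □r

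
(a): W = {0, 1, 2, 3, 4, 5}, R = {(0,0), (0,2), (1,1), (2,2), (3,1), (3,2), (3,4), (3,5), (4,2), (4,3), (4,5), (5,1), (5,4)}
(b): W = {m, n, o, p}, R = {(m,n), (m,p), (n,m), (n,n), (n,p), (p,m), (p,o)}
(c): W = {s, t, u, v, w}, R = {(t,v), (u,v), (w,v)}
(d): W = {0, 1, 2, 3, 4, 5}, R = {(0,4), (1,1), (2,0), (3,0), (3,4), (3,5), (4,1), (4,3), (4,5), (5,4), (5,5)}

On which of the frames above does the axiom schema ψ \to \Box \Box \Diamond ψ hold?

(c)

Frame correspondent (Sahlqvist): \forall x \forall z (x R^2 z \to \exists w (x = w \wedge zRw)) — i.e. a generalized confluence (Geach) condition.
(a): fails — 0R²2 but no w with 0=w and 2Rw.
(b): fails — mR²m but no w with m=w and mRw.
(c): ✓.
(d): fails — 0R²1 but no w with 0=w and 1Rw.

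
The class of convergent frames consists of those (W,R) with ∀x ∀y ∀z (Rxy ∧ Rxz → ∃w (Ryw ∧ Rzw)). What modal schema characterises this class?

◇□p → □◇p

This is convergence; the standard corresponding axiom is .2: ◇□p → □◇p.
Suppose ◇□p→□◇p is valid. Take Rxy, Rxz and set V(p)={w : Ryw}. Then □p at y so ◇□p at x, so □◇p at x, so ◇p at z, giving w with Rzw and Ryw.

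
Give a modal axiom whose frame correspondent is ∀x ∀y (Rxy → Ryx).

A defining formula is ψ → □◇ψ (the B axiom).
Suppose ψ→□◇ψ is valid. Take Rxy and set V(ψ)={x}. Then ψ at x, so □◇ψ at x, so ◇ψ at y, so some z with Ryz has ψ; z=x, i.e. Ryx.

ψ → □◇ψ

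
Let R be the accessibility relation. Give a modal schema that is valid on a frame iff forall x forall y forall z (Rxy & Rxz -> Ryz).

◇s → □◇s

A defining formula is ◇s → □◇s (the 5 axiom).
Suppose ◇s→□◇s is valid. Take Rxy, Rxz and set V(s)={y}. Then ◇s at x, so □◇s at x, so ◇s at z, so some w with Rzw has s; w=y, i.e. Rzy. By symmetry of the argument, Ryz.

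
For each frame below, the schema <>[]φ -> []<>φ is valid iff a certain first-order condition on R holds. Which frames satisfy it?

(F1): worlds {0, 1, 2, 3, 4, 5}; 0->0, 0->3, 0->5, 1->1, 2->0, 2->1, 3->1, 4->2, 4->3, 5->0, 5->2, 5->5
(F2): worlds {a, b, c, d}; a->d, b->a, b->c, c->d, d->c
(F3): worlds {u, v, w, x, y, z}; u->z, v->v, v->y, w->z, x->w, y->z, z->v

(F2)

Frame correspondent (Sahlqvist): forall x forall y forall z (Rxy & Rxz -> exists w (Ryw & Rzw)) — i.e. convergence.
(F1): fails — R00 and R03 but 0 and 3 have no common successor.
(F2): satisfies the condition.
(F3): fails — Rvv and Rvy but v and y have no common successor.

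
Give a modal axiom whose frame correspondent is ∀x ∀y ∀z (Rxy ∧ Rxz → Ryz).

The condition is the Euclidean property. The 5 schema ◇s → □◇s defines it.
Suppose ◇s→□◇s is valid. Take Rxy, Rxz and set V(s)={y}. Then ◇s at x, so □◇s at x, so ◇s at z, so some w with Rzw has s; w=y, i.e. Rzy. By symmetry of the argument, Ryz.

◇s → □◇s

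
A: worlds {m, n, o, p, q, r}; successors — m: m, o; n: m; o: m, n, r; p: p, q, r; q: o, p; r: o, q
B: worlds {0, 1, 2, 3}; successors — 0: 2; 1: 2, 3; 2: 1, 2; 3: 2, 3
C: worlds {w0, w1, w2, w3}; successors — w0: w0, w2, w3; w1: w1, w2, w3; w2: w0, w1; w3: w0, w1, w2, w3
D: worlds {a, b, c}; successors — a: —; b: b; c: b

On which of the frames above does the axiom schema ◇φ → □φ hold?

D

Frame correspondent (Sahlqvist): ∀x ∀y ∀z (Rxy ∧ Rxz → y = z) — i.e. partial functionality.
A: fails — m sees both m and o.
B: fails — 1 sees both 2 and 3.
C: fails — w0 sees both w0 and w2.
D: ✓.
Valid on: D.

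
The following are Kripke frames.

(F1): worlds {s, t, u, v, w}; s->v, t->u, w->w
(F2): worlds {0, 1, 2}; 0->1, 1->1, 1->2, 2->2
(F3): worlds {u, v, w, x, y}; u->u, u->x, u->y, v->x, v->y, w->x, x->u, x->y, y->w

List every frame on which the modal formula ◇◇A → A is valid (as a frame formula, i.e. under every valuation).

(F1)

This is the axiom for a generalized confluence (Geach) condition; its first-order frame correspondent is ∀x ∀y (xR²y → ∃w (y = w ∧ x = w)).
(F1): ✓.
(F2): fails — 0R²1 but 1 ≠ 0.
(F3): fails — uR²w but w ≠ u.
Valid on: (F1).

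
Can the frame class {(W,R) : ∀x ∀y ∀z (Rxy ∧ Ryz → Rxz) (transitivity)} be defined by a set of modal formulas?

Yes, by □p → □□p

This is a Sahlqvist condition; the 4 axiom □p → □□p defines it.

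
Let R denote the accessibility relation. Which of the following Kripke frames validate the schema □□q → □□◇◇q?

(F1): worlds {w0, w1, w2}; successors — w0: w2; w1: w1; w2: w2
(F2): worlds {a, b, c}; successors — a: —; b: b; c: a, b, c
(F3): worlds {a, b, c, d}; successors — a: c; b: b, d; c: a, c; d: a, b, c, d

The schema corresponds to a generalized confluence (Geach) condition: ∀x ∀z (xR²z → ∃w (xR²w ∧ zR²w)).
(F1): ✓.
(F2): fails — cR²a but no w with cR²w and aR²w.
(F3): ✓.
Valid on: (F1), (F3).

(F1), (F3)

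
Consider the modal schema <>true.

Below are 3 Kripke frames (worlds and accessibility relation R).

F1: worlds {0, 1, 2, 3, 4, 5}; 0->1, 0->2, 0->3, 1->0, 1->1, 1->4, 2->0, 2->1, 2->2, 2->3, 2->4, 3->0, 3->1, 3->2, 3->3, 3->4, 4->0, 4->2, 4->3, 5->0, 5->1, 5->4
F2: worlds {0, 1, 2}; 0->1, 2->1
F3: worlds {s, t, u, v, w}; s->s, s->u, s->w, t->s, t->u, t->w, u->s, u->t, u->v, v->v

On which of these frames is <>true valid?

The schema corresponds to seriality: forall x exists y Rxy.
F1: holds.
F2: fails — world 1 has no successor.
F3: fails — world w has no successor.
Valid on: F1.

F1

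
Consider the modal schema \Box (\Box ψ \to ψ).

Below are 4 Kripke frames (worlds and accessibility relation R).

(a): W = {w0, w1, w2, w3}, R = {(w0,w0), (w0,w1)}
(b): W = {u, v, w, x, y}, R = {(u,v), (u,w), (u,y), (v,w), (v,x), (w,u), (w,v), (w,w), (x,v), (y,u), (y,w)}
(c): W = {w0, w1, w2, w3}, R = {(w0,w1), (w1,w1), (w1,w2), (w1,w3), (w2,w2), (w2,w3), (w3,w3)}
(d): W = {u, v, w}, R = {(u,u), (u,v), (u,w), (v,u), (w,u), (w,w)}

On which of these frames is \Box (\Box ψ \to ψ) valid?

(c)

The schema corresponds to shift-reflexivity: \forall x \forall y (Rxy \to Ryy).
(a): fails — Rw0w1 but not Rw1w1.
(b): fails — Ruv but not Rvv.
(c): satisfies the condition.
(d): fails — Ruv but not Rvv.
Valid on: (c).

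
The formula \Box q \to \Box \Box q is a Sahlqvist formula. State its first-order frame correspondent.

Transitivity

Suppose □q→□□q is valid. Take Rxy, Ryz and set V(q)={w : Rxw}. Then □q at x, so □□q at x, so □q at y, so q at z, i.e. Rxz.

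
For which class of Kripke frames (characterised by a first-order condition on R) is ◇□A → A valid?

This schema is equivalent to the B axiom A → □◇A.
It corresponds to symmetry: ∀x ∀y (Rxy → Ryx).

symmetry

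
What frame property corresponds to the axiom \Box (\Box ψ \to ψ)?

shift-reflexivity

Suppose □(□ψ→ψ) is valid. Take Rxy and set V(ψ)={w : Ryw}. Then at y, □ψ holds; since □(□ψ→ψ) at x, □ψ→ψ at y, so ψ at y, i.e. Ryy.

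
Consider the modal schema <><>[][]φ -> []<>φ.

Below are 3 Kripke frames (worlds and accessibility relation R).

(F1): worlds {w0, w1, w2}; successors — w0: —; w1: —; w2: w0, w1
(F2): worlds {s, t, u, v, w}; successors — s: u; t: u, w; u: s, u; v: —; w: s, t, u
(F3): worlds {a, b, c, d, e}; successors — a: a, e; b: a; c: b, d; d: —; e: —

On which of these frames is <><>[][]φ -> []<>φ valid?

The schema corresponds to a generalized confluence (Geach) condition: forall x forall y forall z ((x R^2 y & xRz) -> exists w (y R^2 w & zRw)).
(F1): satisfies the condition.
(F2): satisfies the condition.
(F3): fails — aR²a, aRe but no w with aR²w and eRw.

(F1), (F2)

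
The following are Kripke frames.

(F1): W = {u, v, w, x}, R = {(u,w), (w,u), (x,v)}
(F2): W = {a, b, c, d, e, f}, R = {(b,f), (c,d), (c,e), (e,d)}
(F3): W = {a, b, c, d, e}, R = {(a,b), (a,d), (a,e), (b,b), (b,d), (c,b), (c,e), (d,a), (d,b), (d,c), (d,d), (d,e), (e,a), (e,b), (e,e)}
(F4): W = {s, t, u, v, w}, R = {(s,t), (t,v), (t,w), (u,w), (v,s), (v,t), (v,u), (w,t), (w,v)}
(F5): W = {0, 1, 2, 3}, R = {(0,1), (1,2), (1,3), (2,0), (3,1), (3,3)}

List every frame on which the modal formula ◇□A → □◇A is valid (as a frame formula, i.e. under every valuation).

The schema corresponds to convergence: ∀x ∀y ∀z (Rxy ∧ Rxz → ∃w (Ryw ∧ Rzw)).
(F1): fails — Rxv and Rxv but v and v have no common successor.
(F2): fails — Rbf and Rbf but f and f have no common successor.
(F3): condition met.
(F4): fails — Rvt and Rvs but t and s have no common successor.
(F5): fails — R12 and R13 but 2 and 3 have no common successor.
Valid on: (F3).

(F3)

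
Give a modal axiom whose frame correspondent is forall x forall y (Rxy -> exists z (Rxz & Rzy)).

□□r → □r

The condition is density. The C4 schema □□r → □r defines it.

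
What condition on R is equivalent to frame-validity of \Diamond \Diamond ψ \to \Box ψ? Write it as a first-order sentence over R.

This is a Sahlqvist (Geach-type) schema ◇^2□^0ψ → □^1◇^0ψ.
Minimal-valuation argument: fix x; take any y with xR^2y and any z with xR^1z. Set V(ψ) to the set of worlds R-reachable from y in exactly 0 steps. Then □^0ψ holds at y, so the antecedent holds at x; validity forces ◇^0ψ at z, giving a w with zR^0w and yR^0w.
First-order correspondent: \forall x \forall y \forall z ((x R^2 y \wedge xRz) \to \exists w (y = w \wedge z = w)).

\forall x \forall y \forall z ((x R^2 y \wedge xRz) \to \exists w (y = w \wedge z = w))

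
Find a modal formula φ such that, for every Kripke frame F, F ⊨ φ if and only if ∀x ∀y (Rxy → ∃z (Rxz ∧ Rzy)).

□□r → □r

A defining formula is □□r → □r (the C4 axiom).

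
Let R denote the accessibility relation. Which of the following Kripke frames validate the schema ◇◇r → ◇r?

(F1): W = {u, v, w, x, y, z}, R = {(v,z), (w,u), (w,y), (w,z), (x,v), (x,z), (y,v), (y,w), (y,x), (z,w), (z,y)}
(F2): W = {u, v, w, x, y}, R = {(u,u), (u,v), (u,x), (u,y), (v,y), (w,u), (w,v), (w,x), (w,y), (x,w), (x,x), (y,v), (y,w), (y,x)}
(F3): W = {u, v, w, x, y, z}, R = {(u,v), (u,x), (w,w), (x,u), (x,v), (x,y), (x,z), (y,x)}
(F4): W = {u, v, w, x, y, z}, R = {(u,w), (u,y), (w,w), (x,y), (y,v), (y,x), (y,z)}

This is the axiom for transitivity; its first-order frame correspondent is ∀x ∀y ∀z (Rxy ∧ Ryz → Rxz).
(F1): fails — Ryx and Rxz but not Ryz.
(F2): fails — Rxw and Rwu but not Rxu.
(F3): fails — Ryx and Rxu but not Ryu.
(F4): fails — Ryx and Rxy but not Ryy.

none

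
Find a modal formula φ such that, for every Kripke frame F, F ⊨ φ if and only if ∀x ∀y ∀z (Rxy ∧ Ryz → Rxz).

The condition is transitivity. The 4 schema □ψ → □□ψ defines it.
Suppose □ψ→□□ψ is valid. Take Rxy, Ryz and set V(ψ)={w : Rxw}. Then □ψ at x, so □□ψ at x, so □ψ at y, so ψ at z, i.e. Rxz.

□ψ → □□ψ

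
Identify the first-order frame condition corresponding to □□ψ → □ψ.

Suppose □□ψ→□ψ is valid. Take Rxy and set V(ψ)={w : xR²w}. Then □□ψ at x, so □ψ at x, so ψ at y, i.e. ∃z(Rxz∧Rzy).
Conversely, any frame satisfying ∀x ∀y (Rxy → ∃z (Rxz ∧ Rzy)) validates the schema.
So the correspondent is density.

density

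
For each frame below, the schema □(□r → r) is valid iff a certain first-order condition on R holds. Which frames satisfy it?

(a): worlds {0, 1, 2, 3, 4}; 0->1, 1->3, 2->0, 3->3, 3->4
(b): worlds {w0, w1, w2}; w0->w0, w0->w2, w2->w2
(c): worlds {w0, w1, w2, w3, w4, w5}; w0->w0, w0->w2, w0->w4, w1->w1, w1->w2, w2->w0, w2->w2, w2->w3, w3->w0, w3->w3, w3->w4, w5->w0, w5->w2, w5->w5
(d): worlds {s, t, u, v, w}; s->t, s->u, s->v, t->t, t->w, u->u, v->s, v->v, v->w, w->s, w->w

(b)

Frame correspondent (Sahlqvist): ∀x ∀y (Rxy → Ryy) — i.e. shift-reflexivity.
(a): fails — R34 but not R44.
(b): holds.
(c): fails — Rw0w4 but not Rw4w4.
(d): fails — Rvs but not Rss.
Valid on: (b).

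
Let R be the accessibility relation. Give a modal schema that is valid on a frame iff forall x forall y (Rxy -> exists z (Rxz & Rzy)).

□□q → □q

A defining formula is □□q → □q (the C4 axiom).
Suppose □□q→□q is valid. Take Rxy and set V(q)={w : xR²w}. Then □□q at x, so □q at x, so q at y, i.e. ∃z(Rxz∧Rzy).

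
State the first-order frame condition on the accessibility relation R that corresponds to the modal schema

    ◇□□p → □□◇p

∀x ∀y ∀z ((xRy ∧ xR²z) → ∃w (yR²w ∧ zRw))

This is a Sahlqvist (Geach-type) schema ◇^1□^2p → □^2◇^1p.
First-order correspondent: ∀x ∀y ∀z ((xRy ∧ xR²z) → ∃w (yR²w ∧ zRw)).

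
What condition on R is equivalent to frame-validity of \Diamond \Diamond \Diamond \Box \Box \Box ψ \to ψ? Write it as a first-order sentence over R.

\forall x \forall y (x R^3 y \to \exists w (y R^3 w \wedge x = w))

This is a Sahlqvist (Geach-type) schema ◇^3□^3ψ → □^0◇^0ψ.
Minimal-valuation argument: fix x; take any y with xR^3y and any z with xR^0z. Set V(ψ) to the set of worlds R-reachable from y in exactly 3 steps. Then □^3ψ holds at y, so the antecedent holds at x; validity forces ◇^0ψ at z, giving a w with zR^0w and yR^3w.
First-order correspondent: \forall x \forall y (x R^3 y \to \exists w (y R^3 w \wedge x = w)).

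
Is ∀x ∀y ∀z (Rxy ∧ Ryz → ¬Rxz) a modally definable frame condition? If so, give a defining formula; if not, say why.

Not modally definable

Modal frame validity is preserved under surjective bounded morphisms.
The 7-cycle (worlds s,t,u,v,w,x,y with s→t→u→v→w→x→y→s) is intransitive. Mapping every world to a single reflexive point • is a surjective bounded morphism; the reflexive point is not intransitive (R••∧R•• but R••).
Hence intransitivity is not modally definable.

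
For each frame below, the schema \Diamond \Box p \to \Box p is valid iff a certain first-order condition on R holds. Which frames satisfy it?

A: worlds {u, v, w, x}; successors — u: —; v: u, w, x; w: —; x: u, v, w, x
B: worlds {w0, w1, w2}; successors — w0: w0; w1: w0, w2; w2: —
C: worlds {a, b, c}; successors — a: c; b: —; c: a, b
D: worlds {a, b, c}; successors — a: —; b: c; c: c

D

Frame correspondent (Sahlqvist): \forall x \forall y \forall z (Rxy \wedge Rxz \to Ryz) — i.e. the Euclidean property.
A: fails — Rvw and Rvw but not Rww.
B: fails — Rw1w2 and Rw1w2 but not Rw2w2.
C: fails — Rac and Rac but not Rcc.
D: satisfies the condition.
Valid on: D.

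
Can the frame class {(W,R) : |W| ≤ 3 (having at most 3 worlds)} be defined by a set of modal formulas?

No

Modal frame validity is preserved under disjoint unions.
Any modal formula valid on each of 4 disjoint one-world frames is valid on their disjoint union (validity is preserved under disjoint unions). Each one-world frame has |W|=1≤3, but the union has |W|=4.
So the class is not modally definable.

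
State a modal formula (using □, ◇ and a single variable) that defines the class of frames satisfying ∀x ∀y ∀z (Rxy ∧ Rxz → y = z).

◇p → □p

This is partial functionality; the standard corresponding axiom is CD: ◇p → □p.
Suppose ◇p→□p is valid. Take Rxy, Rxz and set V(p)={y}. Then ◇p at x, so □p at x, so p at z, i.e. z=y.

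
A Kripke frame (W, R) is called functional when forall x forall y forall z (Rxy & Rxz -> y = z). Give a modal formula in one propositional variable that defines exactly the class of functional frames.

This is partial functionality; the standard corresponding axiom is CD: ◇s → □s.
Suppose ◇s→□s is valid. Take Rxy, Rxz and set V(s)={y}. Then ◇s at x, so □s at x, so s at z, i.e. z=y.

◇s → □s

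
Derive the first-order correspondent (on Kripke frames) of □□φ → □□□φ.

This is a Sahlqvist (Geach-type) schema ◇^0□^2φ → □^3◇^0φ.
Minimal-valuation argument: fix x; take any y with xR^0y and any z with xR^3z. Set V(φ) to the set of worlds R-reachable from y in exactly 2 steps. Then □^2φ holds at y, so the antecedent holds at x; validity forces ◇^0φ at z, giving a w with zR^0w and yR^2w.
First-order correspondent: ∀x ∀z (xR³z → ∃w (xR²w ∧ z = w)).

∀x ∀z (xR³z → ∃w (xR²w ∧ z = w))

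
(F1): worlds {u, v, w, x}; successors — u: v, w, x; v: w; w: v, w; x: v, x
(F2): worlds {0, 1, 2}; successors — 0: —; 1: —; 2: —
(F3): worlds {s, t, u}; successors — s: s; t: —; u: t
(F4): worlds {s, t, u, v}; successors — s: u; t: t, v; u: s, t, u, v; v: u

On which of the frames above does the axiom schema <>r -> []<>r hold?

(F2)

The schema corresponds to the Euclidean property: forall x forall y forall z (Rxy & Rxz -> Ryz).
(F1): fails — Ruv and Ruv but not Rvv.
(F2): holds.
(F3): fails — Rut and Rut but not Rtt.
(F4): fails — Rtv and Rtv but not Rvv.
Valid on: (F2).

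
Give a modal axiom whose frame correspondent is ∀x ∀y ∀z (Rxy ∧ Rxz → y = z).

◇p → □p

A defining formula is ◇p → □p (the CD axiom).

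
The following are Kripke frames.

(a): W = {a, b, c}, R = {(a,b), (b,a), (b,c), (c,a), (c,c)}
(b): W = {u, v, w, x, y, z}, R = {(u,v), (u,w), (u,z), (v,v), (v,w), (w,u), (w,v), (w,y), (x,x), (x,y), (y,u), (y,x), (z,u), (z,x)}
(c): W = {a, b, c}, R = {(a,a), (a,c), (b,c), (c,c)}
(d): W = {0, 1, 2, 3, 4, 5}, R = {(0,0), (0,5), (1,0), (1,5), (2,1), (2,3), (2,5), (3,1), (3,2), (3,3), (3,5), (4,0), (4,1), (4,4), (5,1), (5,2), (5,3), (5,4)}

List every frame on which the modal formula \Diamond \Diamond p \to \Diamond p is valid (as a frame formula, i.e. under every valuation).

(c)

This is the axiom for a generalized confluence (Geach) condition; its first-order frame correspondent is \forall x \forall y (x R^2 y \to \exists w (y = w \wedge xRw)).
(a): fails — aR²a but no w with a=w and aRw.
(b): fails — uR²u but no t with u=t and uRt.
(c): ✓.
(d): fails — 0R²1 but no w with 1=w and 0Rw.
Valid on: (c).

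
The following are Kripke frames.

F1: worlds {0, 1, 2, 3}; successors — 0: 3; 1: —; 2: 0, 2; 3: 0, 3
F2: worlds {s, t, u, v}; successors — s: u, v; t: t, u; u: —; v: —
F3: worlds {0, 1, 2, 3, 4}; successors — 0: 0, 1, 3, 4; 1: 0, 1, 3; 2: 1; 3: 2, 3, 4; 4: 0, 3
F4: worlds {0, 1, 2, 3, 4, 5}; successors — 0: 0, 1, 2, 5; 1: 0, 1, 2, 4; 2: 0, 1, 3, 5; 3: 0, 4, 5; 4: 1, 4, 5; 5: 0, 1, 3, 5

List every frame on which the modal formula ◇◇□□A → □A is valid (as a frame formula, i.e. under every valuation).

F4

The schema corresponds to a generalized confluence (Geach) condition: ∀x ∀y ∀z ((xR²y ∧ xRz) → ∃w (yR²w ∧ z = w)).
F1: fails — 2R²0, 2R2 but no w with 0R²w and 2=w.
F2: fails — tR²u, tRt but no w with uR²w and t=w.
F3: fails — 0R²2, 0R4 but no w with 2R²w and 4=w.
F4: condition met.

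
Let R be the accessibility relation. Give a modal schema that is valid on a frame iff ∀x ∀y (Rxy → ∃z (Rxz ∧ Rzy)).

A defining formula is □□p → □p (the C4 axiom).
Suppose □□p→□p is valid. Take Rxy and set V(p)={w : xR²w}. Then □□p at x, so □p at x, so p at y, i.e. ∃z(Rxz∧Rzy).

□□p → □p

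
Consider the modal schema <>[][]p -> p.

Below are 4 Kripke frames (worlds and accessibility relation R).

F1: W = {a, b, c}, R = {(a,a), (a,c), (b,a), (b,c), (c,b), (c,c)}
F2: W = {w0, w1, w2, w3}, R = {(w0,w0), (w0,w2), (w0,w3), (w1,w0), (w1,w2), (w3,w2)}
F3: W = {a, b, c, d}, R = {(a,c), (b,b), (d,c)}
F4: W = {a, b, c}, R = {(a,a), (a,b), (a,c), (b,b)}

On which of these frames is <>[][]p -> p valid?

The schema corresponds to a generalized confluence (Geach) condition: forall x forall y (xRy -> exists w (y R^2 w & x = w)).
F1: holds.
F2: fails — w0Rw2 but no w with w2R²w and w0=w.
F3: fails — aRc but no w with cR²w and a=w.
F4: fails — aRb but no w with bR²w and a=w.

F1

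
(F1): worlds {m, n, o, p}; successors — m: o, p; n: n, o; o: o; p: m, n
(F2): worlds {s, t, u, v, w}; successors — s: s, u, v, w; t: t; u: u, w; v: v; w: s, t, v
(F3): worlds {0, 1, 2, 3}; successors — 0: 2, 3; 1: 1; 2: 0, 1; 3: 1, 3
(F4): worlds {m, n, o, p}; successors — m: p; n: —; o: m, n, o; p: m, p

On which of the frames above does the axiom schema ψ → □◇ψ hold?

none

This is the axiom for symmetry; its first-order frame correspondent is ∀x ∀y (Rxy → Ryx).
(F1): fails — Rpn but not Rnp.
(F2): fails — Rwt but not Rtw.
(F3): fails — R31 but not R13.
(F4): fails — Rom but not Rmo.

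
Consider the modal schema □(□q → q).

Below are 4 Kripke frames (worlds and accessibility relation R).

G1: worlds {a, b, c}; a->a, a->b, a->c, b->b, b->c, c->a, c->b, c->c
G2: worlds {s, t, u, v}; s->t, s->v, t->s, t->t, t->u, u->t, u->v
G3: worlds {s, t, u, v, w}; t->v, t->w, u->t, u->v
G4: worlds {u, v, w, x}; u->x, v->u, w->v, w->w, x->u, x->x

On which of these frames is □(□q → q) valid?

Frame correspondent (Sahlqvist): ∀x ∀y (Rxy → Ryy) — i.e. shift-reflexivity.
G1: holds.
G2: fails — Ruv but not Rvv.
G3: fails — Ruv but not Rvv.
G4: fails — Rvu but not Ruu.

G1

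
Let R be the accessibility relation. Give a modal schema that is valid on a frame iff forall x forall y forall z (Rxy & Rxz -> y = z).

◇ψ → □ψ

A defining formula is ◇ψ → □ψ (the CD axiom).
Suppose ◇ψ→□ψ is valid. Take Rxy, Rxz and set V(ψ)={y}. Then ◇ψ at x, so □ψ at x, so ψ at z, i.e. z=y.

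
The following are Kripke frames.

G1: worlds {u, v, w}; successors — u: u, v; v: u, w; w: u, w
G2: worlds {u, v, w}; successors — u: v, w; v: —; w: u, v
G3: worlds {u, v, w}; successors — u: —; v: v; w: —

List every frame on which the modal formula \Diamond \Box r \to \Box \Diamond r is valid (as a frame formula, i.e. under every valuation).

G1, G3

This is the axiom for convergence; its first-order frame correspondent is \forall x \forall y \forall z (Rxy \wedge Rxz \to \exists w (Ryw \wedge Rzw)).
G1: ✓.
G2: fails — Ruv and Ruv but v and v have no common successor.
G3: ✓.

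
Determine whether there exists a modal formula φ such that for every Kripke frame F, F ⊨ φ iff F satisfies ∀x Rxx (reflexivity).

This is a Sahlqvist condition; the T axiom □q → q defines it.
Suppose □q→q is valid. At any x set V(q)={w : Rxw}. Then □q holds at x, so q holds at x, i.e. Rxx.

Yes — defined by □q → q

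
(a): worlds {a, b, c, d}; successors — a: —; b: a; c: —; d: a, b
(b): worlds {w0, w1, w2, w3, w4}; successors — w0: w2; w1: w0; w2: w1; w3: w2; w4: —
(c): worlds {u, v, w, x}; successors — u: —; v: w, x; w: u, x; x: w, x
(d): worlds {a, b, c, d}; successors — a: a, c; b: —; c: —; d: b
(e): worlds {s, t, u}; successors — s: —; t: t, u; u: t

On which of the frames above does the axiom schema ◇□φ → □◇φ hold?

The schema corresponds to convergence: ∀x ∀y ∀z (Rxy ∧ Rxz → ∃w (Ryw ∧ Rzw)).
(a): fails — Rba and Rba but a and a have no common successor.
(b): condition met.
(c): fails — Rwu and Rwu but u and u have no common successor.
(d): fails — Raa and Rac but a and c have no common successor.
(e): condition met.

(b), (e)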